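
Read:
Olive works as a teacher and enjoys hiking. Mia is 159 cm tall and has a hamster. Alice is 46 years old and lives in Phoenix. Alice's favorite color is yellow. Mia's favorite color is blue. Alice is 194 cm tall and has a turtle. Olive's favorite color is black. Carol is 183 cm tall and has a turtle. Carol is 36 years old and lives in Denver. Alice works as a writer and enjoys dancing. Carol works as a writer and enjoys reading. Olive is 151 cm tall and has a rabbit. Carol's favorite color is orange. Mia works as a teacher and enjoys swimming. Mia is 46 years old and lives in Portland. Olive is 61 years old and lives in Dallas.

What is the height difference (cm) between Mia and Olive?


|159 - 151| = 8

8


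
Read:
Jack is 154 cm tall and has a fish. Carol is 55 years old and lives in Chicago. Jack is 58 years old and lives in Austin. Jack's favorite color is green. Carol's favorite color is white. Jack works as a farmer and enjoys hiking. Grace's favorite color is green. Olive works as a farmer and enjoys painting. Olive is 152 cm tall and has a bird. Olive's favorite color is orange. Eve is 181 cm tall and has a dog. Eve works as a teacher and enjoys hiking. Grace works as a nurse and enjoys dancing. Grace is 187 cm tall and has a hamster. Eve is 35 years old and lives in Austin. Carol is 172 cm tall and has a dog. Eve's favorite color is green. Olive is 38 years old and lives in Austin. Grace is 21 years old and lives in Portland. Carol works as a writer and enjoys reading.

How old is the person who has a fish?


Person with fish is Jack, age 58

58


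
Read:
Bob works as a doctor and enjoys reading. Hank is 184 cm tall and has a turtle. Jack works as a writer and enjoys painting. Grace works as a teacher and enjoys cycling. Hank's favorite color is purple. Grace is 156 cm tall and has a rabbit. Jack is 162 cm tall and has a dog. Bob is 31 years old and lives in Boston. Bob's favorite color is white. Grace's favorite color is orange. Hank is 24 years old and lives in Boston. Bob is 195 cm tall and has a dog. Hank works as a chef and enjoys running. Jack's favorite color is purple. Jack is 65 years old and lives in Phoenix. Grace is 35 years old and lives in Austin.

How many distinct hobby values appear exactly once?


Unique hobby values: 4

4


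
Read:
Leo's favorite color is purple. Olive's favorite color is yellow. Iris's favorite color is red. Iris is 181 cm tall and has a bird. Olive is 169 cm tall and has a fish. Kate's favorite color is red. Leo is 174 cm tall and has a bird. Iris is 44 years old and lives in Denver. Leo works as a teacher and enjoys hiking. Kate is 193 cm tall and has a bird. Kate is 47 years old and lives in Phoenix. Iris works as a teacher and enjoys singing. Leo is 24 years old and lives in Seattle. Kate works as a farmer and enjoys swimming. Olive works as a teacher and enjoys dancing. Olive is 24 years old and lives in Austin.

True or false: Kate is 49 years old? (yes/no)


Kate is actually 47. no

no


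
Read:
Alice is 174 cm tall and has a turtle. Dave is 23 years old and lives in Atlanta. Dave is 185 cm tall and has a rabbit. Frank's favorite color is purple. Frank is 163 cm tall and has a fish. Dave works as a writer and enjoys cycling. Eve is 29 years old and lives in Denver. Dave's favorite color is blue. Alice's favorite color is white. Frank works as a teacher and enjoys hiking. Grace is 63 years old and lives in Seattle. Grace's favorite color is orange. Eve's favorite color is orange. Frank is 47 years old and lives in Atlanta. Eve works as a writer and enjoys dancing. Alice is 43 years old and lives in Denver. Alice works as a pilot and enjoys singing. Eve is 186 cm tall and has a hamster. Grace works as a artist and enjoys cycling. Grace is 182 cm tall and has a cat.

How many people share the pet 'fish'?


Count: 1

1


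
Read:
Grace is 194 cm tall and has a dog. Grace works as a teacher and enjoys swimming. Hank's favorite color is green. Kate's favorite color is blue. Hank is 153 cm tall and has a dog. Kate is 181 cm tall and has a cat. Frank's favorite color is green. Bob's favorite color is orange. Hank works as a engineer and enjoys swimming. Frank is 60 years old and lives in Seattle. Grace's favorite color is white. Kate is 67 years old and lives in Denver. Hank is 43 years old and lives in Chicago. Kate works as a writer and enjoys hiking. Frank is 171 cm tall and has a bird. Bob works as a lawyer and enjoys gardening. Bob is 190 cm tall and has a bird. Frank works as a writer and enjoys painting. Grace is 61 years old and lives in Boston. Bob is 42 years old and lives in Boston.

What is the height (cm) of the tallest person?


Tallest: Grace at 194 cm

194


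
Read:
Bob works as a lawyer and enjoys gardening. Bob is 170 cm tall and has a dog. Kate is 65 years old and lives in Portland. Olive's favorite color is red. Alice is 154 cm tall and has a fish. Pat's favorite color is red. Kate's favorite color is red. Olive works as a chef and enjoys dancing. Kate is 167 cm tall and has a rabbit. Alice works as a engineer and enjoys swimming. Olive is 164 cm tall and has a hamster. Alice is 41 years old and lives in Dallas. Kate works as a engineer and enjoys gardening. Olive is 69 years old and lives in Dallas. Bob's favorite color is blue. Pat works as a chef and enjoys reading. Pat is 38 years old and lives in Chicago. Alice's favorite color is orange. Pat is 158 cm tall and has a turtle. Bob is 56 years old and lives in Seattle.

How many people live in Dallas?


Count in Dallas: 2

2


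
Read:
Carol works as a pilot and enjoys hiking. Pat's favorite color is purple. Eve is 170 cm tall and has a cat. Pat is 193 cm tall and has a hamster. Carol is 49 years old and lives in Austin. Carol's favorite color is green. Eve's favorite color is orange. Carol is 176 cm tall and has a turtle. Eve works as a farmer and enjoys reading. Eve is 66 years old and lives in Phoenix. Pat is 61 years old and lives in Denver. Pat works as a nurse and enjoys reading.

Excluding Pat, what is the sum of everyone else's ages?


Sum (excluding Pat): 115

115


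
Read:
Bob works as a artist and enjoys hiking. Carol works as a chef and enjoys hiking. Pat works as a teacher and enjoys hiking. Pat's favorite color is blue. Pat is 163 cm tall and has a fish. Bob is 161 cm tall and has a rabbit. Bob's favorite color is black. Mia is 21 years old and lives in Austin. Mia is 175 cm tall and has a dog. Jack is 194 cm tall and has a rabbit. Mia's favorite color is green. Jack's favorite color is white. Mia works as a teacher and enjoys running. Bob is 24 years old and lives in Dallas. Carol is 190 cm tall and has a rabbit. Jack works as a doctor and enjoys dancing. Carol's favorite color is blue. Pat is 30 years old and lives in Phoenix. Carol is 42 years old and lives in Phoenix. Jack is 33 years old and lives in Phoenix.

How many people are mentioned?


People: Jack, Carol, Pat, Bob, Mia. Count = 5

5


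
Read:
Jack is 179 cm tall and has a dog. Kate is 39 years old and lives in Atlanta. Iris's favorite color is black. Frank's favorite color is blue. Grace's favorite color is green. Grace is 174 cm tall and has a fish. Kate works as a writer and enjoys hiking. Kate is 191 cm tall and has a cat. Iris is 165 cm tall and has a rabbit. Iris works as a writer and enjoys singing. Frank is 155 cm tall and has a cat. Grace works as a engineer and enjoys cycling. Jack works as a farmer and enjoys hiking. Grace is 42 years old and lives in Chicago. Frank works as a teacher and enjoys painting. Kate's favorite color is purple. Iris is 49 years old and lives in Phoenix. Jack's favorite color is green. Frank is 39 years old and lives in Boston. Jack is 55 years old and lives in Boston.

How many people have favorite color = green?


Count: 2

2


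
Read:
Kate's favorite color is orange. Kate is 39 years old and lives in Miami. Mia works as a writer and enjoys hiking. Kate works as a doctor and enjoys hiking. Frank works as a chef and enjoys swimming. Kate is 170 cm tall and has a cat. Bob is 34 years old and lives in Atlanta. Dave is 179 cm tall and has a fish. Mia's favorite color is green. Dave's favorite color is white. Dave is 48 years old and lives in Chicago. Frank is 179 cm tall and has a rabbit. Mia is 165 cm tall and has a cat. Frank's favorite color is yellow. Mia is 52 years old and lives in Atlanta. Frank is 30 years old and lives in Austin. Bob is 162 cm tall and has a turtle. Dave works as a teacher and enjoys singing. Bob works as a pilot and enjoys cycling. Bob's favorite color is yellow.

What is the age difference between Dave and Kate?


|48 - 39| = 9

9


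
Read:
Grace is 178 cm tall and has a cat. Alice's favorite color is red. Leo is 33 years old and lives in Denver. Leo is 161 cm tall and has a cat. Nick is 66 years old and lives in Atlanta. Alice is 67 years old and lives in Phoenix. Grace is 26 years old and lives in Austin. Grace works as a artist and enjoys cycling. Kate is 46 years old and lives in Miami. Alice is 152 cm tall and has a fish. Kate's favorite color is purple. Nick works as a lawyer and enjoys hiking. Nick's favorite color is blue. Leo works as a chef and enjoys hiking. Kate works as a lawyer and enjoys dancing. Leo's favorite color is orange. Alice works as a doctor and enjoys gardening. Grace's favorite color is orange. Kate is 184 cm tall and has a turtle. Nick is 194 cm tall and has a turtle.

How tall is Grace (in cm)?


Grace is 178 cm tall

178


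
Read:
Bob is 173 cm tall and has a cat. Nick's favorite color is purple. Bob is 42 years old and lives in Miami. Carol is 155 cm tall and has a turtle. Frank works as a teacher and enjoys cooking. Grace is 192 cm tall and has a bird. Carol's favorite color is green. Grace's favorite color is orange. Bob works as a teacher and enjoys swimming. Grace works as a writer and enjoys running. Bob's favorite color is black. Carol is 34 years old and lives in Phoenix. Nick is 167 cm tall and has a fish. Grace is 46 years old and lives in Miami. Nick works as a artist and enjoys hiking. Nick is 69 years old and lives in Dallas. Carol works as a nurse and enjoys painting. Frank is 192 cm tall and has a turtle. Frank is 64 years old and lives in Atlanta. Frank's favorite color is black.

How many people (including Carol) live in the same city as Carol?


Carol lives in Phoenix. Count = 1

1


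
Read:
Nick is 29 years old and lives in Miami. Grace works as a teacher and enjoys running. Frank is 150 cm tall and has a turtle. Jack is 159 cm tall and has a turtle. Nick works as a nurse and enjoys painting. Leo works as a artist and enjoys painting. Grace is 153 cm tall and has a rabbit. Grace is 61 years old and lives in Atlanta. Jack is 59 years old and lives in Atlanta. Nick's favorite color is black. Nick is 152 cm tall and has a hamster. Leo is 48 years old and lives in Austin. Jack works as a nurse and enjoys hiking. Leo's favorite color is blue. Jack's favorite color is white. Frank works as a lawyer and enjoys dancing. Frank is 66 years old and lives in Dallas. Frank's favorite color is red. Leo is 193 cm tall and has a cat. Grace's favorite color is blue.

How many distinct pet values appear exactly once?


Unique pet values: 3

3


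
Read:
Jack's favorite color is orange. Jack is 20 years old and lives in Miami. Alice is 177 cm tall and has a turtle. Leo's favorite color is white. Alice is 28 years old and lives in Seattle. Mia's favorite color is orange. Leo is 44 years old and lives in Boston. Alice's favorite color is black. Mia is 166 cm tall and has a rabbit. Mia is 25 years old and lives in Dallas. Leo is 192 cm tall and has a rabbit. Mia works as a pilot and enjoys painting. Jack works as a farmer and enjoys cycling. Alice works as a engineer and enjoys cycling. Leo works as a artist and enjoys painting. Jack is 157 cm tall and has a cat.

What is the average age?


Sum=117, n=4, avg=29.25

29.25


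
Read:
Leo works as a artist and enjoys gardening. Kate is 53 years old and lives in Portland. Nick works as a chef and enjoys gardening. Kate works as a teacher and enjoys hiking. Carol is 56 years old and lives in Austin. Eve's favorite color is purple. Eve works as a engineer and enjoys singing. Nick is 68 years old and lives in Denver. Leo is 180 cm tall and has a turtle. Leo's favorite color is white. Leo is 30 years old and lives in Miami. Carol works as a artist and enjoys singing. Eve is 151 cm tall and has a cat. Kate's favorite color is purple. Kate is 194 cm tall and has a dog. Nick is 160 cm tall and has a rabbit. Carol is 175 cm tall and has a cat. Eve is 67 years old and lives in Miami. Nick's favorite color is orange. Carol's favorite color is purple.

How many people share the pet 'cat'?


Count: 2

2


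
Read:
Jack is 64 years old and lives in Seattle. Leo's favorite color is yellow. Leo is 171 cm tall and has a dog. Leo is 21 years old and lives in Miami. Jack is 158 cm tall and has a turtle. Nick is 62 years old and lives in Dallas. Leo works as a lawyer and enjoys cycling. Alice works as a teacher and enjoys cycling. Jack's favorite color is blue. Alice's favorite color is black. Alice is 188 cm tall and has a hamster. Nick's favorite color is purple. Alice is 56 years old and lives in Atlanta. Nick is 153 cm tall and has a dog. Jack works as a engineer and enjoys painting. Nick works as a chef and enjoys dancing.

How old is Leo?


Leo is 21 years old

21


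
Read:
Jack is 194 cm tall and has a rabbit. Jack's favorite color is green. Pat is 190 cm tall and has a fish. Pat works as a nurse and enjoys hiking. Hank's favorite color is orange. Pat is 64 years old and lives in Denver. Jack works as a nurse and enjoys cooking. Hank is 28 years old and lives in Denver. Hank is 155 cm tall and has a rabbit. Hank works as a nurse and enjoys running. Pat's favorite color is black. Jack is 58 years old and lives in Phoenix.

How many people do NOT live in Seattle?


Not in Seattle: 3

3


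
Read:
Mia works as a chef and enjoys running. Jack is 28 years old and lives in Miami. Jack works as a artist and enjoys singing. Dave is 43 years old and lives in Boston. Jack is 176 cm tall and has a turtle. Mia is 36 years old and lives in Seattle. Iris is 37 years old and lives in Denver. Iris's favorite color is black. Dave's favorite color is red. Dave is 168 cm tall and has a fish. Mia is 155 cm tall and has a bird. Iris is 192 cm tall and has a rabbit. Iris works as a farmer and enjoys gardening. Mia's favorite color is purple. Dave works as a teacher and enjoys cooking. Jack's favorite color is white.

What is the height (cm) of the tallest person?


Tallest: Iris at 192 cm

192


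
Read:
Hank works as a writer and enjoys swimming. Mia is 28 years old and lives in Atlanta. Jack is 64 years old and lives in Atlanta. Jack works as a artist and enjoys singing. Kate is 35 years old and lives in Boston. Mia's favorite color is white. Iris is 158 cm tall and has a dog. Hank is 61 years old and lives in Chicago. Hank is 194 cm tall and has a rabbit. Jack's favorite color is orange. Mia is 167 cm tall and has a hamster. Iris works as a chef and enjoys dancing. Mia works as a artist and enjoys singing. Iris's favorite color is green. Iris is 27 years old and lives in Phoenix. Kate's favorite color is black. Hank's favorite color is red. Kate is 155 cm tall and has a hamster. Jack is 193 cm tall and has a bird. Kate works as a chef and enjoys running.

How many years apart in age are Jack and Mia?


64 vs 28, diff = 36

36


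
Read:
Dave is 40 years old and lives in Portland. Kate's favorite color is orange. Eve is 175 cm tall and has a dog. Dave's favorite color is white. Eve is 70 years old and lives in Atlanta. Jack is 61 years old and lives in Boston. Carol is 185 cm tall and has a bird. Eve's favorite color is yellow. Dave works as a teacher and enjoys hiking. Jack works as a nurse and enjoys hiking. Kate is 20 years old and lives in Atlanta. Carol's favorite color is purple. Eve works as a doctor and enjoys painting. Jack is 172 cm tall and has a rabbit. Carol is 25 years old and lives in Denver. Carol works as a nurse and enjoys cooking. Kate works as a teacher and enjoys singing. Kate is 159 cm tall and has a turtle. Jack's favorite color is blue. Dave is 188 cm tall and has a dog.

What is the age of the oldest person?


Oldest: Eve at 70

70


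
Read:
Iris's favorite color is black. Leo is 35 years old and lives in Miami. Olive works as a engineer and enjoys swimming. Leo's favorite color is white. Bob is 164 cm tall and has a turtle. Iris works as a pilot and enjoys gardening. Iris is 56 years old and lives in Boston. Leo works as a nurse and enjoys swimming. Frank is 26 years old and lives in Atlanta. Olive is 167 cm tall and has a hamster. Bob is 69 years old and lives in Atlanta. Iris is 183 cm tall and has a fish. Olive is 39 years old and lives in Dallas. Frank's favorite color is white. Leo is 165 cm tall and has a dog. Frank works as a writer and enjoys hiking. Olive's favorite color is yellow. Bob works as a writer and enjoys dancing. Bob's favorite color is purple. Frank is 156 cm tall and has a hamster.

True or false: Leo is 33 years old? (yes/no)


Leo is actually 35. no

no


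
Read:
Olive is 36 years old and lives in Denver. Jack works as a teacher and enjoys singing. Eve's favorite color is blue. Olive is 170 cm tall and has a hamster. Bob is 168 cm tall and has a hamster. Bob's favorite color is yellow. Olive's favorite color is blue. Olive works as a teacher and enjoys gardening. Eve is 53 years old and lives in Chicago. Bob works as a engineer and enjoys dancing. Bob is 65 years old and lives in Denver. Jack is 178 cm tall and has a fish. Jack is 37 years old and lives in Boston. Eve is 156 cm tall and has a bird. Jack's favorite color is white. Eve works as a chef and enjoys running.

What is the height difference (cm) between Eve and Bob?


|156 - 168| = 12

12


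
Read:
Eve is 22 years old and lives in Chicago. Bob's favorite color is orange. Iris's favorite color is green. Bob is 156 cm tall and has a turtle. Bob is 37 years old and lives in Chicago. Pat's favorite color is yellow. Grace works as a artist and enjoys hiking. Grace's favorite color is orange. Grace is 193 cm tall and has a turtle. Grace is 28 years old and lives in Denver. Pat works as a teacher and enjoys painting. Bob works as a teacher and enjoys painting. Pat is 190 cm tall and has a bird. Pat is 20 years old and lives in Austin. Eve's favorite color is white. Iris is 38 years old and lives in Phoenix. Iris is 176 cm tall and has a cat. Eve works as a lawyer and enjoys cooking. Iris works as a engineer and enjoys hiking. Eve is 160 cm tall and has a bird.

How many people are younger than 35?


Filter: 3

3


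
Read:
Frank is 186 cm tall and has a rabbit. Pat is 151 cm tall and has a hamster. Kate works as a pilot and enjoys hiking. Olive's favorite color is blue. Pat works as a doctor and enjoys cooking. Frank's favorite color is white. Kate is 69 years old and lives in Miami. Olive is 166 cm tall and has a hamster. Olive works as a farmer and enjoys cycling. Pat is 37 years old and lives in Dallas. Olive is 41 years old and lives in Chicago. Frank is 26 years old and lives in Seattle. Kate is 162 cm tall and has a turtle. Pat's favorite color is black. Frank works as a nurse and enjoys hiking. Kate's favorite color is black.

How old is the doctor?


The doctor is Pat, age 37

37


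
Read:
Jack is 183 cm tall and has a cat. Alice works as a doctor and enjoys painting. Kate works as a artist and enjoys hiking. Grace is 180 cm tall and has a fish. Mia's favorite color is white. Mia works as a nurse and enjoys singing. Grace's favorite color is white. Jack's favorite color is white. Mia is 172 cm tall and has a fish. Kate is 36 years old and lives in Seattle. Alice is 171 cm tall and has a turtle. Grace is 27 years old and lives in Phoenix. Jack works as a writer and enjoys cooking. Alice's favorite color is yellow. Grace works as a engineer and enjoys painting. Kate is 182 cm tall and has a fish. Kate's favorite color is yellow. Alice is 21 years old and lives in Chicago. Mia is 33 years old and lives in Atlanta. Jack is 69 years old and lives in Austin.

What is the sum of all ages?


27+36+21+33+69 = 186

186


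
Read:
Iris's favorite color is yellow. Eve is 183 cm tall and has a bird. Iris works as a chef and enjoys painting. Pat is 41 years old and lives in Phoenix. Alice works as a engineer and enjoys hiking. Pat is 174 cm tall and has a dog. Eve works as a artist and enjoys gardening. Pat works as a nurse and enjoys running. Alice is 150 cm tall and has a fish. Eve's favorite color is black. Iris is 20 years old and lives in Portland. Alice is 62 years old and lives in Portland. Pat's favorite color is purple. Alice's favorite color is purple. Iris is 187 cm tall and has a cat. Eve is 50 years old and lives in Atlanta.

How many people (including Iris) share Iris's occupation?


Iris is a chef. Count = 1

1


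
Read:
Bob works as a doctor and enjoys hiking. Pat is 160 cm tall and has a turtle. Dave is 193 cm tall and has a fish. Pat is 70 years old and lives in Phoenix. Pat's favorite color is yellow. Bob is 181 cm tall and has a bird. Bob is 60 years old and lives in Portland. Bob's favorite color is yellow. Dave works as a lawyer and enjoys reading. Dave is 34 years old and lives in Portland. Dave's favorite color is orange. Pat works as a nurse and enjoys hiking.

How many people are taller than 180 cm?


Taller than 180: 2

2


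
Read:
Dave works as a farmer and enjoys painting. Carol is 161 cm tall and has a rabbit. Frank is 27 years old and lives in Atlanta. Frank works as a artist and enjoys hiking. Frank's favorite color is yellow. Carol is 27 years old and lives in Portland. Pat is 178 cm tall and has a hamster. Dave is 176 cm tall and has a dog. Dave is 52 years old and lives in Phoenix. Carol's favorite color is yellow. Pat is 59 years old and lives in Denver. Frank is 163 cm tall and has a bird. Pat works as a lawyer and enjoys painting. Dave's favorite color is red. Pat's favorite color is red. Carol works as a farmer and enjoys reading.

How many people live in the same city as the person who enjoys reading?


Person with hobby reading is Carol, city Portland. Count = 1

1


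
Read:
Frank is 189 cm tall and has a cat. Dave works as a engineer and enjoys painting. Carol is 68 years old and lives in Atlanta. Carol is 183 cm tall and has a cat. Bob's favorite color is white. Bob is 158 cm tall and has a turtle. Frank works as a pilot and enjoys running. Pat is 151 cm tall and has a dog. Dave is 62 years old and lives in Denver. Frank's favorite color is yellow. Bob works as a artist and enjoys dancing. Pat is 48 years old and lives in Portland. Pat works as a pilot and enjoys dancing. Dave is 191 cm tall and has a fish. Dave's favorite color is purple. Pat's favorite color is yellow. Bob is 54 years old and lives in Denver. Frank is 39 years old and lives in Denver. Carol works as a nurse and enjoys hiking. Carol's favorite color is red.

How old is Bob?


Bob is 54 years old

54


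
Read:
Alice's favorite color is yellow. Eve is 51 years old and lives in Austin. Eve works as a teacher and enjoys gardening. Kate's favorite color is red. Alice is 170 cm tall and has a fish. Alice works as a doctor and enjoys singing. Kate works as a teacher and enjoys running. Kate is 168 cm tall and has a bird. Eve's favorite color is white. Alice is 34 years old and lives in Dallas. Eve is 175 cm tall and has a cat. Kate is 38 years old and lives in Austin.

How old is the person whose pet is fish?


Person with pet=fish is Alice, age 34

34


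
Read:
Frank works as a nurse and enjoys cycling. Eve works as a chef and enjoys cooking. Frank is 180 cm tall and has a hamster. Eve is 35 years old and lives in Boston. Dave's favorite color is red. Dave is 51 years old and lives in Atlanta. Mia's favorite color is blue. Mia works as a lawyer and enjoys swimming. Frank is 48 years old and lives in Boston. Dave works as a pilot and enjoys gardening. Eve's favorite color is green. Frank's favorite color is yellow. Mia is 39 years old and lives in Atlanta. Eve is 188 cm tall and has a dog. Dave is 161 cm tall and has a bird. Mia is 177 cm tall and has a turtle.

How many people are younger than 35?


Filter: 0

0


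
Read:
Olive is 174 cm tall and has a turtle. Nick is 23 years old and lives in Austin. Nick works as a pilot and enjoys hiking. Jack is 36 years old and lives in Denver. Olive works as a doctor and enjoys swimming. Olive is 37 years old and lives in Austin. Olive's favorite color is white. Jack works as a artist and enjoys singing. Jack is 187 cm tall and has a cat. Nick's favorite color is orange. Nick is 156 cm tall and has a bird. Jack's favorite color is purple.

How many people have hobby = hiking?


Count: 1

1


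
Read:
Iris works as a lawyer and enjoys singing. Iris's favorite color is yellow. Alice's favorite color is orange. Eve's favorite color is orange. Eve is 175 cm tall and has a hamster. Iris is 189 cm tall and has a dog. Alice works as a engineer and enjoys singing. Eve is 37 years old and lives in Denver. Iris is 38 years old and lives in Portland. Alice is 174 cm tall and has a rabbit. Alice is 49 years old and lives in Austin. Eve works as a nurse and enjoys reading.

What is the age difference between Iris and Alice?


|38 - 49| = 11

11


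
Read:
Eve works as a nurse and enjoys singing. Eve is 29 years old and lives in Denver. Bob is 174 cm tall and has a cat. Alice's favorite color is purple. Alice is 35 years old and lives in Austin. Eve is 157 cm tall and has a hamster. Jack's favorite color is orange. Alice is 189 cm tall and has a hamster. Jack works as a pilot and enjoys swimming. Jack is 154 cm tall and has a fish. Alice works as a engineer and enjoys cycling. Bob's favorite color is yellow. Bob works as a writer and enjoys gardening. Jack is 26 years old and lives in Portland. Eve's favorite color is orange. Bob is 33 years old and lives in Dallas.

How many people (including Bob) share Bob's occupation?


Bob is a writer. Count = 1

1


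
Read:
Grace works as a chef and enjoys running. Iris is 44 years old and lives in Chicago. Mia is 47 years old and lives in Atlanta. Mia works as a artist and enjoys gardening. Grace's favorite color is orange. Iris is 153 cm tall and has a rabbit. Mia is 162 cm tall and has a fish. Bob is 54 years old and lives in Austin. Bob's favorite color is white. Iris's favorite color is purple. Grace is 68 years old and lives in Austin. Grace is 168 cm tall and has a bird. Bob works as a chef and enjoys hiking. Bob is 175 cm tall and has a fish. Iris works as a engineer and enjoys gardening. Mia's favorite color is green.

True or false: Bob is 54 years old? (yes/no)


Bob is actually 54. yes

yes


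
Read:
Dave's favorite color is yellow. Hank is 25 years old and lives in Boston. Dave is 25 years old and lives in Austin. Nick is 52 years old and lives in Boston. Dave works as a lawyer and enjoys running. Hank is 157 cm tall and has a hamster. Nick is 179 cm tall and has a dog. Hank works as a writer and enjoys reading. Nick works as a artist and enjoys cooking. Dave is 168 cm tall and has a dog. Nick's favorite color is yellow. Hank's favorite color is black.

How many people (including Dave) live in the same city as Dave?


Dave lives in Austin. Count = 1

1


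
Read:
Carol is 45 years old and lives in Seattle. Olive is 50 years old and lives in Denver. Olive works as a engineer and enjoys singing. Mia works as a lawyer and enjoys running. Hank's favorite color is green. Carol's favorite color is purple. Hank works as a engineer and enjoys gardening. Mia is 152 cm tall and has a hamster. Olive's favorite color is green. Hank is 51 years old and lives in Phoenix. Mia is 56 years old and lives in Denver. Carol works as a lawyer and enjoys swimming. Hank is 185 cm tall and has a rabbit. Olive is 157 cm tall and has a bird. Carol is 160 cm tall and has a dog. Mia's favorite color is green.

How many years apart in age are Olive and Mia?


50 vs 56, diff = 6

6


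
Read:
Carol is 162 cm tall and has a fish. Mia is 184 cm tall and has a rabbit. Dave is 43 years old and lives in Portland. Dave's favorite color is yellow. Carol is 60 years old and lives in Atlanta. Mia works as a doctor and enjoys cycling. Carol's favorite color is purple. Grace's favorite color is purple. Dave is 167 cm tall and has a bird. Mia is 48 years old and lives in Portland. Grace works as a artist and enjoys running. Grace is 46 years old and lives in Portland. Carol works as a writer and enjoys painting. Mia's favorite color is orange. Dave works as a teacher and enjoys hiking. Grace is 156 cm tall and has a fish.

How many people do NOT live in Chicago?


Not in Chicago: 4

4


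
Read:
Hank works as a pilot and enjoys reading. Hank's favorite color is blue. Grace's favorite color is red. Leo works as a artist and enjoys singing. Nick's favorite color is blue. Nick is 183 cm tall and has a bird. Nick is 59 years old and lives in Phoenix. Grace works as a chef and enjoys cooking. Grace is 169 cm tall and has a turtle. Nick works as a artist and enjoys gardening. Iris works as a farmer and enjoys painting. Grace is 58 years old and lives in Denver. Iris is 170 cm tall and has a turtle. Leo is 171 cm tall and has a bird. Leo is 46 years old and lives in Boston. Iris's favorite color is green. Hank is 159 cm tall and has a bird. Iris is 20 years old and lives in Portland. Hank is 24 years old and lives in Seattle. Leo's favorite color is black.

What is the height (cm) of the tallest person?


Tallest: Nick at 183 cm

183


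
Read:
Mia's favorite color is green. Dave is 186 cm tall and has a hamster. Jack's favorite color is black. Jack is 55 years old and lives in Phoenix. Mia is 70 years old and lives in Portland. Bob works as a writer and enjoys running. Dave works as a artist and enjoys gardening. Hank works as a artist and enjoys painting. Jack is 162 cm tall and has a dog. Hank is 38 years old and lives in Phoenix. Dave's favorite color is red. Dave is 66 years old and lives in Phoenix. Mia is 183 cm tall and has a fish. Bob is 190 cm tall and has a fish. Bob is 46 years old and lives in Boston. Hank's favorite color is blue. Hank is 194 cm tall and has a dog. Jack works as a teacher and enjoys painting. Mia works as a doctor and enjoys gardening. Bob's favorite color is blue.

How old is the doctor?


The doctor is Mia, age 70

70


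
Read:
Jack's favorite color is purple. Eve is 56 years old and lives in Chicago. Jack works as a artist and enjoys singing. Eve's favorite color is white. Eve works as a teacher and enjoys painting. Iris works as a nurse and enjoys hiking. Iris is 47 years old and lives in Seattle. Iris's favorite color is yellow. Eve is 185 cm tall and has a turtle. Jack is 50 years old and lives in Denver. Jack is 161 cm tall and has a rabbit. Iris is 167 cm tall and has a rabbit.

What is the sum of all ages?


50+47+56 = 153

153


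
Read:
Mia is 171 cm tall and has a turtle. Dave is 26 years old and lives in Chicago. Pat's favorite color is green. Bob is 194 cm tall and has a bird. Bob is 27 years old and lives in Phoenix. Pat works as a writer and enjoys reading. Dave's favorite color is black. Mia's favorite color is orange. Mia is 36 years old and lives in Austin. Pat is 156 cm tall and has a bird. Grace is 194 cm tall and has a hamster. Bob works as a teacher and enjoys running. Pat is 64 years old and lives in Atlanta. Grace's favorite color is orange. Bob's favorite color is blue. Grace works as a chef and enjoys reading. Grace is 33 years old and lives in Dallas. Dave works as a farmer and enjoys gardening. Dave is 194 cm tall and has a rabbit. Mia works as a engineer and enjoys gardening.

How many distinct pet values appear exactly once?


Unique pet values: 3

3


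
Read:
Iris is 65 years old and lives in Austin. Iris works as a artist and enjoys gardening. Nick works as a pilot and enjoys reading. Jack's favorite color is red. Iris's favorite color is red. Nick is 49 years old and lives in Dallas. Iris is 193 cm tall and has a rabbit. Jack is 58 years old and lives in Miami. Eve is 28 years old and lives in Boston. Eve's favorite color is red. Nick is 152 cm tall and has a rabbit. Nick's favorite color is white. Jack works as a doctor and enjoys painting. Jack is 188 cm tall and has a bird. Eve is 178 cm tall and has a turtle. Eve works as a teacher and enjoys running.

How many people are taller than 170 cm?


Taller than 170: 3

3


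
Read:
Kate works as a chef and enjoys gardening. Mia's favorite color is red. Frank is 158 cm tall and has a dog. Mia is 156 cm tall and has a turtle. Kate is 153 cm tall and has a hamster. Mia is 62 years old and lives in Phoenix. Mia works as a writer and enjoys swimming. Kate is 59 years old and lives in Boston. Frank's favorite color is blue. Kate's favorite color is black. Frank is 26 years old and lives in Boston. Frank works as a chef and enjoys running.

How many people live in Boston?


Count in Boston: 2

2


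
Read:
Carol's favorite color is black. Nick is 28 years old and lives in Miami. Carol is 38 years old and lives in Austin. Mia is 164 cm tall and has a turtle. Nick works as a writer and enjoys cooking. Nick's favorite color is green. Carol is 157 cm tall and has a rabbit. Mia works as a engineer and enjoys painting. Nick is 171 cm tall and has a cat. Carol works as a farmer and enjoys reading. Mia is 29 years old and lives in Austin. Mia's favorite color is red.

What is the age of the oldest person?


Oldest: Carol at 38

38


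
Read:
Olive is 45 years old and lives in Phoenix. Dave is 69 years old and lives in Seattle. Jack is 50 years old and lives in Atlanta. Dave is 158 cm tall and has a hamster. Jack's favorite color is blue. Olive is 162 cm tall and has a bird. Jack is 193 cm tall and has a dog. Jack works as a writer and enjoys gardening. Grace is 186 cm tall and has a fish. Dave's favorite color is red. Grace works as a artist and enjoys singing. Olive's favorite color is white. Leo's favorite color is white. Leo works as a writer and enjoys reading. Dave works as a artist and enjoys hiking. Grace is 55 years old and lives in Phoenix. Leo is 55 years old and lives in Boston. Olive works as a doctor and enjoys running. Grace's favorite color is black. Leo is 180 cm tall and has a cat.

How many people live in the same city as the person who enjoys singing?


Person with hobby singing is Grace, city Phoenix. Count = 2

2


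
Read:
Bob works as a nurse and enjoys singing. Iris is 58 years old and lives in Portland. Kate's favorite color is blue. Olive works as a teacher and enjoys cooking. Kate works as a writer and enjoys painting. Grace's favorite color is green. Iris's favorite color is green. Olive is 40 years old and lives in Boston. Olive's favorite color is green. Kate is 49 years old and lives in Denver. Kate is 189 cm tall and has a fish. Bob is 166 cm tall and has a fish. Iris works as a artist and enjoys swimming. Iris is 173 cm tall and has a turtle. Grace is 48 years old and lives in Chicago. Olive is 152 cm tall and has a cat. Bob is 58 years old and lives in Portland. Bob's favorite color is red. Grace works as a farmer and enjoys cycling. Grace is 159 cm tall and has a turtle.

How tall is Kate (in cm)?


Kate is 189 cm tall

189


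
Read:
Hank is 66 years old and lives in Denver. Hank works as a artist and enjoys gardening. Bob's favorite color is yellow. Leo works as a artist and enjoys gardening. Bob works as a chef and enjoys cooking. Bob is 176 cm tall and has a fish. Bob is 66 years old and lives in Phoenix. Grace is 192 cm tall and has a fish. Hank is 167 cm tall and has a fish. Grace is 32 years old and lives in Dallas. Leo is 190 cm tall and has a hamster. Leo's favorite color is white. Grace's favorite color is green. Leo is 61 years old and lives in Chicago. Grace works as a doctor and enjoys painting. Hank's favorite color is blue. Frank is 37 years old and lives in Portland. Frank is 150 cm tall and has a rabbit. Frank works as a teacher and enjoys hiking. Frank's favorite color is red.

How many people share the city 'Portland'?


Count: 1

1


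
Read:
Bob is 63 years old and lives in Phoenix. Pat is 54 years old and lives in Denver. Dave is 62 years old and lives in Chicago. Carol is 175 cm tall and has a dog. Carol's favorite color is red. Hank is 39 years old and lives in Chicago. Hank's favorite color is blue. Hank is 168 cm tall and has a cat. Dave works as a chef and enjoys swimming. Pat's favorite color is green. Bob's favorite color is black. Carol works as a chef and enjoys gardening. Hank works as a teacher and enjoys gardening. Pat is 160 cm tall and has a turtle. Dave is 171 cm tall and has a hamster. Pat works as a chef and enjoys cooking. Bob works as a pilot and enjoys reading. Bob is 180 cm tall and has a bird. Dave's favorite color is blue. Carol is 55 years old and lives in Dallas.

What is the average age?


Sum=273, n=5, avg=54.6

54.6


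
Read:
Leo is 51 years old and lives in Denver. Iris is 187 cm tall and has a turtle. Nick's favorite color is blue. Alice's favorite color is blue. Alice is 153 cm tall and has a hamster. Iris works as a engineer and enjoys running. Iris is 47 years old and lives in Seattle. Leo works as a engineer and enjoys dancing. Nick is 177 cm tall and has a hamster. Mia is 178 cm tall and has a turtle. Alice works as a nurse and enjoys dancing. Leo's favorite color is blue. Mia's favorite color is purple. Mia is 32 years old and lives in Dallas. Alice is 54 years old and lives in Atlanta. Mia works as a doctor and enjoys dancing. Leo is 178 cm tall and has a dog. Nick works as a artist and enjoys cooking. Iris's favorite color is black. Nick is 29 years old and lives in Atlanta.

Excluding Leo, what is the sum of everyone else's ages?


Sum (excluding Leo): 162

162


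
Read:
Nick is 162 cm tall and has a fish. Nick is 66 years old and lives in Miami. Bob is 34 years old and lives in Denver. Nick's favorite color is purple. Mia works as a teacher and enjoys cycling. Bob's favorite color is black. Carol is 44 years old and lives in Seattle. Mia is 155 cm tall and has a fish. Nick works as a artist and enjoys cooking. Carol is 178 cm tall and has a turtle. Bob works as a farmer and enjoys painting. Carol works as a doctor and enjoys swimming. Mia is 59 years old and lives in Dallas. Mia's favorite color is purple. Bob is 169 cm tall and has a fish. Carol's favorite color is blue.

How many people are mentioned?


People: Mia, Bob, Carol, Nick. Count = 4

4


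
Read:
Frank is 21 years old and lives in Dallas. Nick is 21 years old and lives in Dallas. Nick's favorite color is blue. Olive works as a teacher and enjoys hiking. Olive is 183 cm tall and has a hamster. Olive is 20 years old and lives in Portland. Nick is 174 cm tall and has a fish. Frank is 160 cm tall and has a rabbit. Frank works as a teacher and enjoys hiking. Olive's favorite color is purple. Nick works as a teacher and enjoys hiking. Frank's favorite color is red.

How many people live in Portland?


Count in Portland: 1

1


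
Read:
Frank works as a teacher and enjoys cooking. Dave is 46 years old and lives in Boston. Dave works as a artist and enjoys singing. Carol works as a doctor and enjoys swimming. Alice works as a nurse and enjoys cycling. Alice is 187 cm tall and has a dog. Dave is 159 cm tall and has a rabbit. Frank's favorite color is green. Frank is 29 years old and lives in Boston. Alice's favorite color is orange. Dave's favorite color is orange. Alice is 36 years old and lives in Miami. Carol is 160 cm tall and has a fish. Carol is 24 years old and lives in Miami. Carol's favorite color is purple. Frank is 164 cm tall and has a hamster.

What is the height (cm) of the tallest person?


Tallest: Alice at 187 cm

187


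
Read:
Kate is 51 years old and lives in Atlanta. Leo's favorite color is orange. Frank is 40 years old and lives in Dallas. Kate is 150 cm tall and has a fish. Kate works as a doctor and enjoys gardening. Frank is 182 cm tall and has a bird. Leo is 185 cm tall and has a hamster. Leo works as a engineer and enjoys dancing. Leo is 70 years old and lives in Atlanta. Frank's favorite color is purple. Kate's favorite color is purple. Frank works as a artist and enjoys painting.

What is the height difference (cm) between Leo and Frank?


|185 - 182| = 3

3
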